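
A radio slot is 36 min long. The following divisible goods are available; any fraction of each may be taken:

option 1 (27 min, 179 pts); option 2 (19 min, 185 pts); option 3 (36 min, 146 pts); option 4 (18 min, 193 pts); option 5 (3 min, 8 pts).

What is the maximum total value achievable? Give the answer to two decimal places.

368.26

Take in order of value per unit:
- option 4 (193/18 per unit): all 18 → value 193, running total 193.00
- option 2 (185/19 per unit): 18 of 19 → value 18×185/19 = 175.2632, running total 368.26
Total 368.26.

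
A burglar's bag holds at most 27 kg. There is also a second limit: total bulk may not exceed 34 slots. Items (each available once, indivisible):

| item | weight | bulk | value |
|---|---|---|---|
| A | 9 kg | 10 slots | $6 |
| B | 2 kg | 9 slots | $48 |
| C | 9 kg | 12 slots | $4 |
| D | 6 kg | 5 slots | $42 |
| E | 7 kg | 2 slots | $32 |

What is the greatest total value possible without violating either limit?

$128

Feasible sets respecting both limits:
- A+B+D+E: weight 24, bulk 26, value 128
- B+C+D+E: weight 24, bulk 28, value 126
- B+D+E: weight 15, bulk 16, value 122
Best: $128.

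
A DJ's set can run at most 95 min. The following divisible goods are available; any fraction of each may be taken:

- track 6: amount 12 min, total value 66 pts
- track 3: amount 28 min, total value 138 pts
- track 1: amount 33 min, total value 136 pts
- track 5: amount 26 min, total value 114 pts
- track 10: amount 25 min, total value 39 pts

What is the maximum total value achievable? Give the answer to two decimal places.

Take in order of value per unit:
- track 6 (66/12 per unit): all 12 → value 66, running total 66.00
- track 3 (138/28 per unit): all 28 → value 138, running total 204.00
- track 5 (114/26 per unit): all 26 → value 114, running total 318.00
- track 1 (136/33 per unit): 29 of 33 → value 29×136/33 = 119.5152, running total 437.52
Total 437.52.

437.52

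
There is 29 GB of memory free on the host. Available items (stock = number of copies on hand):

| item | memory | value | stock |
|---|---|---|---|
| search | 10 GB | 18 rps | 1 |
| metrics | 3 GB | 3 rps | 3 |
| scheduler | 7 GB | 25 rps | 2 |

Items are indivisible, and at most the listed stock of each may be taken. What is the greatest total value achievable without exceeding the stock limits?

71 rps

Best selections within memory 29 and stock limits:
- 1×search + 1×metrics + 2×scheduler: memory 27, value 71
- 1×search + 2×scheduler: memory 24, value 68
Best: 71 rps.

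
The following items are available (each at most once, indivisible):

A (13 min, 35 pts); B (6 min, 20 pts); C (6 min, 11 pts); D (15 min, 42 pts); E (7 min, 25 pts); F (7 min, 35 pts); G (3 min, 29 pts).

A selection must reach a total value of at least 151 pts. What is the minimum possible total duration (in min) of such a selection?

Subsets with value ≥ 151, sorted by total duration:
- B+D+E+F+G: duration 38, value 151
- A+B+C+E+F+G: duration 42, value 155
- B+C+D+E+F+G: duration 44, value 162
Minimum duration: 38 min.

38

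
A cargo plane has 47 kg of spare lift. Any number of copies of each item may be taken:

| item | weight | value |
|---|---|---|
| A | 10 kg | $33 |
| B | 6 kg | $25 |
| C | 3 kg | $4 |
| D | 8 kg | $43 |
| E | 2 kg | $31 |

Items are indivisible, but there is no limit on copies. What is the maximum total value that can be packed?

$713

Best value-per-unit is E at 31/2, and filling with it alone uses weight 23×2=46. No mix of the others beats 23×31 = 713.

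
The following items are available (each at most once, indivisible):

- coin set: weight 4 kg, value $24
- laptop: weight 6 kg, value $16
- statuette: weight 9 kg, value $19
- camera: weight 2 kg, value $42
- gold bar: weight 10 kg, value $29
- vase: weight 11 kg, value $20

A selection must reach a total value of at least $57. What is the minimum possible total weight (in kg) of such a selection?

Subsets with value ≥ 57, sorted by total weight:
- coin set+camera: weight 6, value 66
- laptop+camera: weight 8, value 58
- statuette+camera: weight 11, value 61
Minimum weight: 6 kg.

6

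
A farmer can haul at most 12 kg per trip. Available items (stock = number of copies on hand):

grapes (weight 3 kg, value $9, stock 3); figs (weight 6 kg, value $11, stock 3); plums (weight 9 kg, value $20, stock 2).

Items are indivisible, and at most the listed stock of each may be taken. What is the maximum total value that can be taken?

Top feasible selections:
- 1×grapes + 1×plums: weight 12, value 29
- 2×grapes + 1×figs: weight 12, value 29
- 3×grapes: weight 9, value 27
- 2×figs: weight 12, value 22
Best: $29.

$29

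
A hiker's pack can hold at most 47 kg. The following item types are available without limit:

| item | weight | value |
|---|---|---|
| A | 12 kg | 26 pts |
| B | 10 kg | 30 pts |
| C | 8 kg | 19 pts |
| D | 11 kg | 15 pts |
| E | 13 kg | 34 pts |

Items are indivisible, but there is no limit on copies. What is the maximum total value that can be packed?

128 pts

Best value-per-unit is B at 30/10; filling with it alone gives 4×30 = 120.
Optimal mix: 3×B + 2×C → weight 46, value 128.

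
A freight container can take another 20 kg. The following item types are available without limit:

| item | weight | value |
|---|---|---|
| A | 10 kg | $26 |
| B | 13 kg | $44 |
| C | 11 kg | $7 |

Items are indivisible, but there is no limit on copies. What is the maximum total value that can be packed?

$52

Best value-per-unit is B at 44/13; filling with it alone gives 1×44 = 44.
Optimal mix: 2×A → weight 20, value 52.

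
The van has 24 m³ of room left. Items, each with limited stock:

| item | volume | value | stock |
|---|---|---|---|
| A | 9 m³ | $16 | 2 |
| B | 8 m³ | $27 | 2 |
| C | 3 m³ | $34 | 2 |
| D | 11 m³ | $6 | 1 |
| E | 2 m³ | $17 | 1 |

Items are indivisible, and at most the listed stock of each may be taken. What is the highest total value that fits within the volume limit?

Best selections within volume 24 and stock limits:
- 2×B + 2×C + 1×E: volume 24, value 139
- 2×B + 2×C: volume 22, value 122
- 1×B + 2×C + 1×E: volume 16, value 112
Best: $139.

$139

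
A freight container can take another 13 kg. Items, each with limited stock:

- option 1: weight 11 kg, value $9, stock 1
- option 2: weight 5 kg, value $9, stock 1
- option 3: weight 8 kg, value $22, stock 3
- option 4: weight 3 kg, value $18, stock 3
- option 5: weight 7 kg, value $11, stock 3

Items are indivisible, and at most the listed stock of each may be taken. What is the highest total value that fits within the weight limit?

$54

Top feasible selections:
- 3×option 4: weight 9, value 54
- 2×option 4 + 1×option 5: weight 13, value 47
Best: $54.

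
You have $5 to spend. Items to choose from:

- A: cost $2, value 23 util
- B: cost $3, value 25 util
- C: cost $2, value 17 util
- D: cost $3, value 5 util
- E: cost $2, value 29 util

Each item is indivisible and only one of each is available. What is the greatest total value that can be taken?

54 util

Check high-value combinations within $5:
- B+E: cost 3+2=5, value 25+29=54
- A+E: cost 2+2=4, value 23+29=52
- A+B: cost 2+3=5, value 23+25=48
- C+E: cost 2+2=4, value 17+29=46
- B+C: cost 3+2=5, value 25+17=42
Best: 54 util.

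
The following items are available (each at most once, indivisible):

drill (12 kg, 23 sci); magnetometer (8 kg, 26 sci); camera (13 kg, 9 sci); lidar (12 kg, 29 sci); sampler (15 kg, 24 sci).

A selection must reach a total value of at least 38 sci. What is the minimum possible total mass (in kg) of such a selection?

20

Subsets with value ≥ 38, sorted by total mass:
- magnetometer+lidar: mass 20, value 55
- drill+magnetometer: mass 20, value 49
Minimum mass: 20 kg.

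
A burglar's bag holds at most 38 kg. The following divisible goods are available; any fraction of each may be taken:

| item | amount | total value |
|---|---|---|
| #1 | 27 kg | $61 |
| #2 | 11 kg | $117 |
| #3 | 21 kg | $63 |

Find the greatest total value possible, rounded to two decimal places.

193.56

Take in order of value per unit:
- #2 (117/11 per unit): all 11 → value 117, running total 117.00
- #3 (63/21 per unit): all 21 → value 63, running total 180.00
- #1 (61/27 per unit): 6 of 27 → value 6×61/27 = 13.5556, running total 193.56
Total 193.56.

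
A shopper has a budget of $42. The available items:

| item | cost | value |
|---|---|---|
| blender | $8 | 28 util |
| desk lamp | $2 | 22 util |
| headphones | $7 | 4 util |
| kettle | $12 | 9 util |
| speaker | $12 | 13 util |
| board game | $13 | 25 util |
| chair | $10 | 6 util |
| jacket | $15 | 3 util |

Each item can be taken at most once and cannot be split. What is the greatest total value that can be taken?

92 util

Check high-value combinations within $42:
- blender+desk lamp+headphones+speaker+board game: cost 8+2+7+12+13=42, value 28+22+4+13+25=92
- blender+desk lamp+speaker+board game: cost 8+2+12+13=35, value 28+22+13+25=88
- blender+desk lamp+headphones+kettle+board game: cost 8+2+7+12+13=42, value 28+22+4+9+25=88
- blender+desk lamp+headphones+board game+chair: cost 8+2+7+13+10=40, value 28+22+4+25+6=85
- blender+desk lamp+kettle+board game: cost 8+2+12+13=35, value 28+22+9+25=84
Best: 92 util.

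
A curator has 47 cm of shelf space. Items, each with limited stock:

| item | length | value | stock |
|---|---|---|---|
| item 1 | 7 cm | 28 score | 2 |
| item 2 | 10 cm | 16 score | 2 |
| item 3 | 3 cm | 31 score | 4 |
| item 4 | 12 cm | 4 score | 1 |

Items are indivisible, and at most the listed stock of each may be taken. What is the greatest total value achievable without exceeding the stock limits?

212 score

Best selections within length 47 and stock limits:
- 2×item 1 + 2×item 2 + 4×item 3: length 46, value 212
- 2×item 1 + 1×item 2 + 4×item 3: length 36, value 196
Best: 212 score.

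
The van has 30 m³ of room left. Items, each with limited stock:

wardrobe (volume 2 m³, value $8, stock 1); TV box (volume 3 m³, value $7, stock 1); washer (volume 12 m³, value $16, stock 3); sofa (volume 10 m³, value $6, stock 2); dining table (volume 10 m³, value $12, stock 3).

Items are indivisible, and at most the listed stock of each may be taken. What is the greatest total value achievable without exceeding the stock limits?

Top feasible selections:
- 1×wardrobe + 1×TV box + 2×washer: volume 29, value 47
- 1×wardrobe + 1×TV box + 1×washer + 1×dining table: volume 27, value 43
- 1×wardrobe + 2×washer: volume 26, value 40
- 1×wardrobe + 1×TV box + 2×dining table: volume 25, value 39
Best: $47.

$47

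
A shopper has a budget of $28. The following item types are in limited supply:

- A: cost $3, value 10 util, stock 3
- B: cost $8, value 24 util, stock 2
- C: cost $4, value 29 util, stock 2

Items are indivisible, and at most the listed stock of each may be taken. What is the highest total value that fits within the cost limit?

116 util

Best selections within cost 28 and stock limits:
- 1×A + 2×B + 2×C: cost 27, value 116
- 3×A + 1×B + 2×C: cost 25, value 112
Best: 116 util.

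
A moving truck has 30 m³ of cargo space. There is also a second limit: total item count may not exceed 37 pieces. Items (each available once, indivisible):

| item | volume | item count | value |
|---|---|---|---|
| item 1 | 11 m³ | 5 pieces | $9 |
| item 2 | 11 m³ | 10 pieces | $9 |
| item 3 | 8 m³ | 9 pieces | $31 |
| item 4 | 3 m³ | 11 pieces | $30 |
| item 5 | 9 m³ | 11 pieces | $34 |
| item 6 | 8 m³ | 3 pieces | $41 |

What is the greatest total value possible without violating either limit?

$136

Feasible sets respecting both limits:
- item 3+item 4+item 5+item 6: volume 28, item count 34, value 136
- item 1+item 3+item 4+item 6: volume 30, item count 28, value 111
- item 2+item 3+item 4+item 6: volume 30, item count 33, value 111
Best: $136.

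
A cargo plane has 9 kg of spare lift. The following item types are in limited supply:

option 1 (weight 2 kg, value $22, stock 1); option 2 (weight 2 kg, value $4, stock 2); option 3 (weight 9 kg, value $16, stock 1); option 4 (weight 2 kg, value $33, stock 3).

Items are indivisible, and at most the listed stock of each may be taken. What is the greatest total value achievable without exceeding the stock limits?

Top feasible selections:
- 1×option 1 + 3×option 4: weight 8, value 121
- 1×option 2 + 3×option 4: weight 8, value 103
- 3×option 4: weight 6, value 99
- 1×option 1 + 1×option 2 + 2×option 4: weight 8, value 92
Best: $121.

$121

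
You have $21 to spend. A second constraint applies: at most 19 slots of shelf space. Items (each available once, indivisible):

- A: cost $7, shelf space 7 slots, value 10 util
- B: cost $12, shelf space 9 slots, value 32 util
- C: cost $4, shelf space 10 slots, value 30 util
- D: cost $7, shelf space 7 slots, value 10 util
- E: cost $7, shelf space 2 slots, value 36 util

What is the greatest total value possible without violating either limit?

Feasible sets respecting both limits:
- A+C+E: cost 18, shelf space 19, value 76
- C+D+E: cost 18, shelf space 19, value 76
- B+E: cost 19, shelf space 11, value 68
- C+E: cost 11, shelf space 12, value 66
Best: 76 util.

76 util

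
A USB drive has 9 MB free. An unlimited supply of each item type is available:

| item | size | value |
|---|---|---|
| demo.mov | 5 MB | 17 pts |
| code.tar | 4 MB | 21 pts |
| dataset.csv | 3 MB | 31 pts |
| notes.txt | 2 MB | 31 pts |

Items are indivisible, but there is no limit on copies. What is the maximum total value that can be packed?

124 pts

Best value-per-unit is notes.txt at 31/2; filling with it alone gives 4×31 = 124.
Optimal mix: 1×dataset.csv + 3×notes.txt → size 9, value 124.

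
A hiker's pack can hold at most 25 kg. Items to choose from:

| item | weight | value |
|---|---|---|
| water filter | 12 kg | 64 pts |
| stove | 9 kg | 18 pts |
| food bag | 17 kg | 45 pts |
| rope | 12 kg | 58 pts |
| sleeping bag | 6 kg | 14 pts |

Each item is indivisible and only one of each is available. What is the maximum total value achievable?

Check high-value combinations within 25 kg:
- water filter+rope: weight 12+12=24, value 64+58=122
- water filter+stove: weight 12+9=21, value 64+18=82
- water filter+sleeping bag: weight 12+6=18, value 64+14=78
- stove+rope: weight 9+12=21, value 18+58=76
Best: 122 pts.

122 pts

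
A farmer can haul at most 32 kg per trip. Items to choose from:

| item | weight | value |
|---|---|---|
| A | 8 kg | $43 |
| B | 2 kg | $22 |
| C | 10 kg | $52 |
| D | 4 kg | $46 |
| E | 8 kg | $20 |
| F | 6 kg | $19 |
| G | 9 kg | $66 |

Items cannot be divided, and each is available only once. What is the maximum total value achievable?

$207

Check high-value combinations within 32 kg:
- A+C+D+G: weight 8+10+4+9=31, value 43+52+46+66=207
- B+C+D+F+G: weight 2+10+4+6+9=31, value 22+52+46+19+66=205
- A+B+D+E+G: weight 8+2+4+8+9=31, value 43+22+46+20+66=197
- A+B+D+F+G: weight 8+2+4+6+9=29, value 43+22+46+19+66=196
Best: $207.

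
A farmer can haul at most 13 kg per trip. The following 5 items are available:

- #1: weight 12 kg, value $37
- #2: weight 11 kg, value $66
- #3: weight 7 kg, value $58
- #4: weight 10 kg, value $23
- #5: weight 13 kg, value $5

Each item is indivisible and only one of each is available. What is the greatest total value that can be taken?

$66

Check high-value combinations within 13 kg:
- #2: weight 11, value 66
- #3: weight 7, value 58
- #1: weight 12, value 37
Best: $66.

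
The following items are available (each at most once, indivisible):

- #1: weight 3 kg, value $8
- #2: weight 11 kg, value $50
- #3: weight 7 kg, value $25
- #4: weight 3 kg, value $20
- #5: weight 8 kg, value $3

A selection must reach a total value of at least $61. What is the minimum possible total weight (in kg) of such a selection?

14

Subsets with value ≥ 61, sorted by total weight:
- #2+#4: weight 14, value 70
- #1+#2+#4: weight 17, value 78
- #2+#3: weight 18, value 75
- #2+#3+#4: weight 21, value 95
Minimum weight: 14 kg.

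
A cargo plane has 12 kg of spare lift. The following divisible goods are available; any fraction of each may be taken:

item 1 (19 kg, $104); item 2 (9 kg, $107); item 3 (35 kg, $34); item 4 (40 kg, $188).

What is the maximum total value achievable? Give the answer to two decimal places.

123.42

Take in order of value per unit:
- item 2 (107/9 per unit): all 9 → value 107, running total 107.00
- item 1 (104/19 per unit): 3 of 19 → value 3×104/19 = 16.4211, running total 123.42
Total 123.42.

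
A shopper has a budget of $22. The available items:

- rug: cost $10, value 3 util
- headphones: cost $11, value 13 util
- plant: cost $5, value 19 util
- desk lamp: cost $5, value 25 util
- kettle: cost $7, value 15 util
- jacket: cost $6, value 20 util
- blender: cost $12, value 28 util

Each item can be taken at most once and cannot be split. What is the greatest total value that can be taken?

Check high-value combinations within $22:
- plant+desk lamp+blender: cost 5+5+12=22, value 19+25+28=72
- plant+desk lamp+jacket: cost 5+5+6=16, value 19+25+20=64
- desk lamp+kettle+jacket: cost 5+7+6=18, value 25+15+20=60
- plant+desk lamp+kettle: cost 5+5+7=17, value 19+25+15=59
Best: 72 util.

72 util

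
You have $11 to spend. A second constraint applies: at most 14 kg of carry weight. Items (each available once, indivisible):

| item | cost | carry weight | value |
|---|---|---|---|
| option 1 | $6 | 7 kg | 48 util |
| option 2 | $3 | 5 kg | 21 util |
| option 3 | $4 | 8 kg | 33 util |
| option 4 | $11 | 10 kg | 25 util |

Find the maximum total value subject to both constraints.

Feasible sets respecting both limits:
- option 1+option 2: cost 9, carry weight 12, value 69
- option 2+option 3: cost 7, carry weight 13, value 54
- option 1: cost 6, carry weight 7, value 48
- option 3: cost 4, carry weight 8, value 33
Best: 69 util.

69 util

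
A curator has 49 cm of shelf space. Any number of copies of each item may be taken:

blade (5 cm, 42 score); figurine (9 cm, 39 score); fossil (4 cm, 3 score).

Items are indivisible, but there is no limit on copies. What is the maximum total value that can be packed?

381 score

Best value-per-unit is blade at 42/5; filling with it alone gives 9×42 = 378.
Optimal mix: 9×blade + 1×fossil → length 49, value 381.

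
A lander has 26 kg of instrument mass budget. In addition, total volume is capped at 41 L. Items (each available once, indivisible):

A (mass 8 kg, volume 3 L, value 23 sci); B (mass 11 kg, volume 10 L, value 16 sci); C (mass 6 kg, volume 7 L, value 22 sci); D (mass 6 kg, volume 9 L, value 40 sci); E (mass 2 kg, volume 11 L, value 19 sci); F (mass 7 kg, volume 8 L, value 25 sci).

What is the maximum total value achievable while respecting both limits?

Feasible sets respecting both limits:
- A+D+E+F: mass 23, volume 31, value 107
- C+D+E+F: mass 21, volume 35, value 106
- A+C+D+E: mass 22, volume 30, value 104
Best: 107 sci.

107 sci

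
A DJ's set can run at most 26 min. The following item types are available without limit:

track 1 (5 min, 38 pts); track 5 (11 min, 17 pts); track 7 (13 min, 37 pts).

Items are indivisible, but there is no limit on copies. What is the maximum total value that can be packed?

Best value-per-unit is track 1 at 38/5, and filling with it alone uses duration 5×5=25. No mix of the others beats 5×38 = 190.

190 pts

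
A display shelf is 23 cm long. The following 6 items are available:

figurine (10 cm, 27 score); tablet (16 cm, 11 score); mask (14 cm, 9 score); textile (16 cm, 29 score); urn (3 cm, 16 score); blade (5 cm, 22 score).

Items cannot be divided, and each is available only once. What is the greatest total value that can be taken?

Check high-value combinations within 23 cm:
- figurine+urn+blade: length 10+3+5=18, value 27+16+22=65
- textile+blade: length 16+5=21, value 29+22=51
- figurine+blade: length 10+5=15, value 27+22=49
Best: 65 score.

65 score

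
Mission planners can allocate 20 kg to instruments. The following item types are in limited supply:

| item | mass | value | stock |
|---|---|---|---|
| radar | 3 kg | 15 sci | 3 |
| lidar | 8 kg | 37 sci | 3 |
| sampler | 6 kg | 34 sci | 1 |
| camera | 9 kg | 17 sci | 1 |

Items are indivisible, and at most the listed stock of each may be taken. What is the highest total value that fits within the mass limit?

101 sci

Best selections within mass 20 and stock limits:
- 2×radar + 1×lidar + 1×sampler: mass 20, value 101
- 1×radar + 2×lidar: mass 19, value 89
- 1×radar + 1×lidar + 1×sampler: mass 17, value 86
- 3×radar + 1×lidar: mass 17, value 82
Best: 101 sci.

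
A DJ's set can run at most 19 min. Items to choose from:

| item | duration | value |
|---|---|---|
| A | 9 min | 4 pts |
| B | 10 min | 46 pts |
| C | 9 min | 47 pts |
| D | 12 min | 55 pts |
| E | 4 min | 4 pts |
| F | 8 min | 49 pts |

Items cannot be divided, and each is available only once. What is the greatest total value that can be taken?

96 pts

Check high-value combinations within 19 min:
- C+F: duration 9+8=17, value 47+49=96
- B+F: duration 10+8=18, value 46+49=95
- B+C: duration 10+9=19, value 46+47=93
- D+E: duration 12+4=16, value 55+4=59
- D: duration 12, value 55
Best: 96 pts.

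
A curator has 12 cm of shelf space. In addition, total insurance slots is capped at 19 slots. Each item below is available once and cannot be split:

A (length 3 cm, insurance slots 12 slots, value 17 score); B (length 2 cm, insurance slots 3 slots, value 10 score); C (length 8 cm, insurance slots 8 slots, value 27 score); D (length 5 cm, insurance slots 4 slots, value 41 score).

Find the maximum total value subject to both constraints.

Feasible sets respecting both limits:
- A+B+D: length 10, insurance slots 19, value 68
- A+D: length 8, insurance slots 16, value 58
- B+D: length 7, insurance slots 7, value 51
- D: length 5, insurance slots 4, value 41
Best: 68 score.

68 score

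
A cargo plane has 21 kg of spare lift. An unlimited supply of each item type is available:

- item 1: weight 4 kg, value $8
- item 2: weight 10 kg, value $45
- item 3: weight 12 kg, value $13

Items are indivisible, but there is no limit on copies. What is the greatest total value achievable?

$90

Best value-per-unit is item 2 at 45/10, and filling with it alone uses weight 2×10=20. No mix of the others beats 2×45 = 90.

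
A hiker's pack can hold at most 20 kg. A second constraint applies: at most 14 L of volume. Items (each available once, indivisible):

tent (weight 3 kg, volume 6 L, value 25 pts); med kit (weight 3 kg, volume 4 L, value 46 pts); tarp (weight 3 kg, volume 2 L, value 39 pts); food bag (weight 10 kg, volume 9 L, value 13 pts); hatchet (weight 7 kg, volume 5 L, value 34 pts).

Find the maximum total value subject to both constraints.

119 pts

Feasible sets respecting both limits:
- med kit+tarp+hatchet: weight 13, volume 11, value 119
- tent+med kit+tarp: weight 9, volume 12, value 110
- tent+tarp+hatchet: weight 13, volume 13, value 98
- med kit+tarp: weight 6, volume 6, value 85
Best: 119 pts.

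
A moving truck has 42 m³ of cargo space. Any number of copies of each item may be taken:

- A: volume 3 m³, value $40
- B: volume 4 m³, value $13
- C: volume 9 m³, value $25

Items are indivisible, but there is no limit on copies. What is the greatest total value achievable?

Best value-per-unit is A at 40/3, and filling with it alone uses volume 14×3=42. No mix of the others beats 14×40 = 560.

$560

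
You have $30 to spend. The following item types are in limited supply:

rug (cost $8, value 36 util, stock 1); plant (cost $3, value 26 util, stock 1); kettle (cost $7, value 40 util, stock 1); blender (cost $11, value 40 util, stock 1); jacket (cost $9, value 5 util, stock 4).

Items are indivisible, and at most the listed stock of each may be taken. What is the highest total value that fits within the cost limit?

142 util

Best selections within cost 30 and stock limits:
- 1×rug + 1×plant + 1×kettle + 1×blender: cost 29, value 142
- 1×rug + 1×kettle + 1×blender: cost 26, value 116
- 1×plant + 1×kettle + 1×blender + 1×jacket: cost 30, value 111
- 1×rug + 1×plant + 1×kettle + 1×jacket: cost 27, value 107
Best: 142 util.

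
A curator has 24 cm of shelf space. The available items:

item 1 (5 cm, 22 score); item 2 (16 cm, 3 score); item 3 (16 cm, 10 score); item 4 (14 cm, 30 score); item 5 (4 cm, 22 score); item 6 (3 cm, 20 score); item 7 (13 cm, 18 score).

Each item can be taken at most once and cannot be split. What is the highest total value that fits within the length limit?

This is a 0/1 knapsack; check combinations near the capacity.
- item 1+item 4+item 5: length 5+14+4=23, value 22+30+22=74
- item 4+item 5+item 6: length 14+4+3=21, value 30+22+20=72
- item 1+item 4+item 6: length 5+14+3=22, value 22+30+20=72
- item 1+item 5+item 6: length 5+4+3=12, value 22+22+20=64
Best: 74 score.

74 score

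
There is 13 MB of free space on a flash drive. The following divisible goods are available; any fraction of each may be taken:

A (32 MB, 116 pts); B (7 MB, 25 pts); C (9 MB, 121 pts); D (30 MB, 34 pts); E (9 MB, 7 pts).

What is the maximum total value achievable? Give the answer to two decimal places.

Take in order of value per unit:
- C (121/9 per unit): all 9 → value 121, running total 121.00
- A (116/32 per unit): 4 of 32 → value 4×116/32 = 14.5000, running total 135.50
Total 135.50.

135.50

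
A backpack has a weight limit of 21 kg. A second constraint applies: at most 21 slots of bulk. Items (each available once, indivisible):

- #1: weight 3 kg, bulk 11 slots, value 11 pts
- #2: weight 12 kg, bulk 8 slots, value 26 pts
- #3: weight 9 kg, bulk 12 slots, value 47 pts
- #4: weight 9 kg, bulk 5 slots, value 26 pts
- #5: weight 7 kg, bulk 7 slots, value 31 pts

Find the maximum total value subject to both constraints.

Feasible sets respecting both limits:
- #3+#5: weight 16, bulk 19, value 78
- #2+#3: weight 21, bulk 20, value 73
- #3+#4: weight 18, bulk 17, value 73
Best: 78 pts.

78 pts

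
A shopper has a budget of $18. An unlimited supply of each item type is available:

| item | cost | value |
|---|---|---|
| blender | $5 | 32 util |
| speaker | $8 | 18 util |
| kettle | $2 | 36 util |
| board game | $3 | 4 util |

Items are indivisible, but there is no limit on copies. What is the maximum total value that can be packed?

324 util

Best value-per-unit is kettle at 36/2, and filling with it alone uses cost 9×2=18. No mix of the others beats 9×36 = 324.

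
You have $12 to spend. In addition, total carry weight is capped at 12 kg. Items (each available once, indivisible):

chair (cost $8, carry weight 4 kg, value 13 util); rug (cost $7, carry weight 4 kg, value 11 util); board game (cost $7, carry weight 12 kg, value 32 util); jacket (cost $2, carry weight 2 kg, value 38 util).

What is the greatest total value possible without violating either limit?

Feasible sets respecting both limits:
- chair+jacket: cost 10, carry weight 6, value 51
- rug+jacket: cost 9, carry weight 6, value 49
- jacket: cost 2, carry weight 2, value 38
Best: 51 util.

51 util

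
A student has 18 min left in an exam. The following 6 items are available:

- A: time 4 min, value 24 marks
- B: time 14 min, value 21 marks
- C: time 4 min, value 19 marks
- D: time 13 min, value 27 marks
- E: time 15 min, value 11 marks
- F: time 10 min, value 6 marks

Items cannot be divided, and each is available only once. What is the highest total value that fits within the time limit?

51 marks

Check high-value combinations within 18 min:
- A+D: time 4+13=17, value 24+27=51
- A+C+F: time 4+4+10=18, value 24+19+6=49
- C+D: time 4+13=17, value 19+27=46
Best: 51 marks.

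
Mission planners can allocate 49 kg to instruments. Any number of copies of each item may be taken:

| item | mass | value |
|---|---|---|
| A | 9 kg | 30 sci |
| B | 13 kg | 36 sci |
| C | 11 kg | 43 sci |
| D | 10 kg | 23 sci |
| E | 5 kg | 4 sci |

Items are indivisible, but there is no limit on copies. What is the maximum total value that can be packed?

Best value-per-unit is C at 43/11; filling with it alone gives 4×43 = 172.
Optimal mix: 3×A + 2×C → mass 49, value 176.

176 sci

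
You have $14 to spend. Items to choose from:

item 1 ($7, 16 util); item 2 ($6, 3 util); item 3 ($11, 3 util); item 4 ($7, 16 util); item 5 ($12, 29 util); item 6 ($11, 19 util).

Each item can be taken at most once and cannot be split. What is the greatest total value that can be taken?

32 util

This is a 0/1 knapsack; check combinations near the capacity.
- item 1+item 4: cost 7+7=14, value 16+16=32
- item 5: cost 12, value 29
- item 6: cost 11, value 19
- item 1+item 2: cost 7+6=13, value 16+3=19
Best: 32 util.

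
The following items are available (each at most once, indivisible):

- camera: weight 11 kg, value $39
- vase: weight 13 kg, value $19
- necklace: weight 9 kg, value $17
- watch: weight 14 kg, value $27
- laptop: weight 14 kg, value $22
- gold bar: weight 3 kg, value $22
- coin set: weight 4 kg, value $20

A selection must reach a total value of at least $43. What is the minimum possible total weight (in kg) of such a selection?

Subsets with value ≥ 43, sorted by total weight:
- camera+gold bar: weight 14, value 61
- camera+coin set: weight 15, value 59
- necklace+gold bar+coin set: weight 16, value 59
- watch+gold bar: weight 17, value 49
Minimum weight: 14 kg.

14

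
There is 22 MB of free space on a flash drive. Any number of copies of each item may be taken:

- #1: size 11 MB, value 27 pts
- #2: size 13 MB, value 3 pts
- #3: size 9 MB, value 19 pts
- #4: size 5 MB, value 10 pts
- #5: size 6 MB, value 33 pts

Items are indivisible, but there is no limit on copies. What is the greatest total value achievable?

Best value-per-unit is #5 at 33/6, and filling with it alone uses size 3×6=18. No mix of the others beats 3×33 = 99.

99 pts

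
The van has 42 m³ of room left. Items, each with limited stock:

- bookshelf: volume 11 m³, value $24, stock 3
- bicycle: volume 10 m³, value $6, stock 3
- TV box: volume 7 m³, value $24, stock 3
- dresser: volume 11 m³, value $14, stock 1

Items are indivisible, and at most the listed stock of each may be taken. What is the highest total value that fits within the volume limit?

$102

Best selections within volume 42 and stock limits:
- 1×bookshelf + 1×bicycle + 3×TV box: volume 42, value 102
- 1×bookshelf + 3×TV box: volume 32, value 96
Best: $102.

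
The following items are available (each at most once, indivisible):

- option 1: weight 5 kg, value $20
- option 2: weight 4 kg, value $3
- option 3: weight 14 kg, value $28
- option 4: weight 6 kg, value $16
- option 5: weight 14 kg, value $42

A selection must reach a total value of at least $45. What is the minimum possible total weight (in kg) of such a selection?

18

Subsets with value ≥ 45, sorted by total weight:
- option 2+option 5: weight 18, value 45
- option 1+option 5: weight 19, value 62
- option 1+option 3: weight 19, value 48
Minimum weight: 18 kg.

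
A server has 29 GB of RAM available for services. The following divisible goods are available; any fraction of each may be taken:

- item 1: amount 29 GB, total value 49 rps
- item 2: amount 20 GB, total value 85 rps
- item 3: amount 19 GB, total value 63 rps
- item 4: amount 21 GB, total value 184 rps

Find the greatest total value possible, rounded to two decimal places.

Take in order of value per unit:
- item 4 (184/21 per unit): all 21 → value 184, running total 184.00
- item 2 (85/20 per unit): 8 of 20 → value 8×85/20 = 34.0000, running total 218.00
Total 218.00.

218.00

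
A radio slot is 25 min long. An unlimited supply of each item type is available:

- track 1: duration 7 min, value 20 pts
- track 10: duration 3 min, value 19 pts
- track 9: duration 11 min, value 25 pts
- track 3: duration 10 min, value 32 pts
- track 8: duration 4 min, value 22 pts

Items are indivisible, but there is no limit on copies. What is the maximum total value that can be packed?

Best value-per-unit is track 10 at 19/3; filling with it alone gives 8×19 = 152.
Optimal mix: 7×track 10 + 1×track 8 → duration 25, value 155.

155 pts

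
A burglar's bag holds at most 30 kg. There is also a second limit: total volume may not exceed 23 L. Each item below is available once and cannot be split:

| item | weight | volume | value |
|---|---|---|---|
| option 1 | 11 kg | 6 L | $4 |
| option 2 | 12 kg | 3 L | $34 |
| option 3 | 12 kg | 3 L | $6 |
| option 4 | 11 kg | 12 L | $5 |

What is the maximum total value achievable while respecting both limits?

$40

Feasible sets respecting both limits:
- option 2+option 3: weight 24, volume 6, value 40
- option 2+option 4: weight 23, volume 15, value 39
- option 1+option 2: weight 23, volume 9, value 38
Best: $40.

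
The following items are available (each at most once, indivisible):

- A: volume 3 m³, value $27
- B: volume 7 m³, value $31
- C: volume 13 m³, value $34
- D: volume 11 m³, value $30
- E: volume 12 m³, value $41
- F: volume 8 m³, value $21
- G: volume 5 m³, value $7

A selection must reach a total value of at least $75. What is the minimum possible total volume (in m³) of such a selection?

18

Subsets with value ≥ 75, sorted by total volume:
- A+B+F: volume 18, value 79
- A+E+G: volume 20, value 75
Minimum volume: 18 m³.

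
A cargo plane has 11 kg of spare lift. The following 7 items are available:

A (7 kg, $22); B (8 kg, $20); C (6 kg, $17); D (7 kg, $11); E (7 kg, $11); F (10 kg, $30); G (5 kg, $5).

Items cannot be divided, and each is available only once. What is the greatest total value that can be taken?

$30

Check high-value combinations within 11 kg:
- F: weight 10, value 30
- A: weight 7, value 22
- C+G: weight 6+5=11, value 17+5=22
Best: $30.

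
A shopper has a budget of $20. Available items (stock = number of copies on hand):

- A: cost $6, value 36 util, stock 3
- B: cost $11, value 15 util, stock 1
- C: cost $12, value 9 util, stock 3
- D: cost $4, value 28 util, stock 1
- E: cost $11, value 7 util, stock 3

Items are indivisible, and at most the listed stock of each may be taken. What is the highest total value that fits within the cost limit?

Best selections within cost 20 and stock limits:
- 3×A: cost 18, value 108
- 2×A + 1×D: cost 16, value 100
Best: 108 util.

108 util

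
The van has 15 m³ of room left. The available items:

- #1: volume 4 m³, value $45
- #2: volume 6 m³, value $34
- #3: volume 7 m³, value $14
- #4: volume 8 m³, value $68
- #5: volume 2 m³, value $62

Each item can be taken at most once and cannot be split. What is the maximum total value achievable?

Check high-value combinations within 15 m³:
- #1+#4+#5: volume 4+8+2=14, value 45+68+62=175
- #1+#2+#5: volume 4+6+2=12, value 45+34+62=141
- #4+#5: volume 8+2=10, value 68+62=130
- #1+#3+#5: volume 4+7+2=13, value 45+14+62=121
- #1+#4: volume 4+8=12, value 45+68=113
Best: $175.

$175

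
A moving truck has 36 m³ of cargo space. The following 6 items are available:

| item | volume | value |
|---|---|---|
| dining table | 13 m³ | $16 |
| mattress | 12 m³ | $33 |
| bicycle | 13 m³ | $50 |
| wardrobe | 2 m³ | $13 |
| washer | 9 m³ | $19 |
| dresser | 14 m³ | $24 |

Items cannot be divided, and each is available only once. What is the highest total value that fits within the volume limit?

$115

Check high-value combinations within 36 m³:
- mattress+bicycle+wardrobe+washer: volume 12+13+2+9=36, value 33+50+13+19=115
- mattress+bicycle+washer: volume 12+13+9=34, value 33+50+19=102
- mattress+bicycle+wardrobe: volume 12+13+2=27, value 33+50+13=96
Best: $115.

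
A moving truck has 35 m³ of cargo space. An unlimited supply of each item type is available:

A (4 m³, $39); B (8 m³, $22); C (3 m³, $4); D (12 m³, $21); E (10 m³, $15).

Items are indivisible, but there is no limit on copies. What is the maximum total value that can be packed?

$316

Best value-per-unit is A at 39/4; filling with it alone gives 8×39 = 312.
Optimal mix: 8×A + 1×C → volume 35, value 316.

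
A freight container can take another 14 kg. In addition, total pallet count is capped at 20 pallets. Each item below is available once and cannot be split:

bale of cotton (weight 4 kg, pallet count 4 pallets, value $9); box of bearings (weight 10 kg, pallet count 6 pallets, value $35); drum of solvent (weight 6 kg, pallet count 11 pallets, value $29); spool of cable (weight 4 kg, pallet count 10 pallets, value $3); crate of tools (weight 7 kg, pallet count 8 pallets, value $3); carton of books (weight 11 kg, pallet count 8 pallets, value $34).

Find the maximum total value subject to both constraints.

$44

Feasible sets respecting both limits:
- bale of cotton+box of bearings: weight 14, pallet count 10, value 44
- bale of cotton+drum of solvent: weight 10, pallet count 15, value 38
- box of bearings+spool of cable: weight 14, pallet count 16, value 38
- box of bearings: weight 10, pallet count 6, value 35
Best: $44.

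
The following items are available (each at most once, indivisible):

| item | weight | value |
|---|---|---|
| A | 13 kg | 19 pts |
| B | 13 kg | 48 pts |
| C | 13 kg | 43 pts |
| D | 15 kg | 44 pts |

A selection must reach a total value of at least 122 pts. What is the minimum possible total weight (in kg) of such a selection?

Subsets with value ≥ 122, sorted by total weight:
- B+C+D: weight 41, value 135
- A+B+C+D: weight 54, value 154
Minimum weight: 41 kg.

41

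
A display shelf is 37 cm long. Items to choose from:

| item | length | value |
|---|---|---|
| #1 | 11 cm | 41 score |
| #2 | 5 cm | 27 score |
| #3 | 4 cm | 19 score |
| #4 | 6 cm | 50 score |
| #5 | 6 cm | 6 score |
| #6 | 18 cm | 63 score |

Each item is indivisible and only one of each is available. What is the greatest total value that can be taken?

159 score

Check high-value combinations within 37 cm:
- #2+#3+#4+#6: length 5+4+6+18=33, value 27+19+50+63=159
- #1+#4+#6: length 11+6+18=35, value 41+50+63=154
- #2+#4+#5+#6: length 5+6+6+18=35, value 27+50+6+63=146
- #1+#2+#3+#4+#5: length 11+5+4+6+6=32, value 41+27+19+50+6=143
- #2+#4+#6: length 5+6+18=29, value 27+50+63=140
Best: 159 score.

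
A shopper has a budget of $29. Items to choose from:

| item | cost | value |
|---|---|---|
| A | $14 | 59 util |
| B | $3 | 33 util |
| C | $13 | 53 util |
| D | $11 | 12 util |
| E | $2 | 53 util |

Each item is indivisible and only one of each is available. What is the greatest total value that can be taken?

165 util

This is a 0/1 knapsack; check combinations near the capacity.
- A+C+E: cost 14+13+2=29, value 59+53+53=165
- B+C+D+E: cost 3+13+11+2=29, value 33+53+12+53=151
- A+B+E: cost 14+3+2=19, value 59+33+53=145
Best: 165 util.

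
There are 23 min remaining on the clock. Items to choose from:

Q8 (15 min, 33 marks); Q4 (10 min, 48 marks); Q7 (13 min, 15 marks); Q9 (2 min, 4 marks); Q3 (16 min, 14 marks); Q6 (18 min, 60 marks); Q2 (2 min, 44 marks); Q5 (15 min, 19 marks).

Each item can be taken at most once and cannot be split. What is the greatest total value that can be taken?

Check high-value combinations within 23 min:
- Q9+Q6+Q2: time 2+18+2=22, value 4+60+44=108
- Q6+Q2: time 18+2=20, value 60+44=104
- Q4+Q9+Q2: time 10+2+2=14, value 48+4+44=96
Best: 108 marks.

108 marks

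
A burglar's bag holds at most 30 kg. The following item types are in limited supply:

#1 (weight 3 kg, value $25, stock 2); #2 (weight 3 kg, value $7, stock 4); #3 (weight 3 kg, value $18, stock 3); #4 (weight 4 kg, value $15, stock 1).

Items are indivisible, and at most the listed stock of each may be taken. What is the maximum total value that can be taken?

Top feasible selections:
- 2×#1 + 3×#2 + 3×#3 + 1×#4: weight 28, value 140
- 2×#1 + 2×#2 + 3×#3 + 1×#4: weight 25, value 133
- 2×#1 + 4×#2 + 3×#3: weight 27, value 132
- 2×#1 + 4×#2 + 2×#3 + 1×#4: weight 28, value 129
Best: $140.

$140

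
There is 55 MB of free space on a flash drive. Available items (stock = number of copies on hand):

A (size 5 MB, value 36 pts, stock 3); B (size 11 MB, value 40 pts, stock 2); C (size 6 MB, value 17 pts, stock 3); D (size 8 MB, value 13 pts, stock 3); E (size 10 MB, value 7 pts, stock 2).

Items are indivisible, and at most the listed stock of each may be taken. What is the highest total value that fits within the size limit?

239 pts

Best selections within size 55 and stock limits:
- 3×A + 2×B + 3×C: size 55, value 239
- 3×A + 2×B + 2×C: size 49, value 222
- 3×A + 2×B + 1×C + 1×D: size 51, value 218
Best: 239 pts.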